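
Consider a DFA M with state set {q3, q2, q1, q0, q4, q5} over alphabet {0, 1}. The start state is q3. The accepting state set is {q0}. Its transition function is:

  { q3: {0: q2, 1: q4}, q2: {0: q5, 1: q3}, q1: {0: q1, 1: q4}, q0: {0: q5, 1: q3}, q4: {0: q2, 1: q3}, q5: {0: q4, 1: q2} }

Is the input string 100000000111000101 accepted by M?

Trace: q3 -1-> q4 -0-> q2 -0-> q5 -0-> q4 -0-> q2 -0-> q5 -0-> q4 -0-> q2 -0-> q5 -1-> q2 -1-> q3 -1-> q4 -0-> q2 -0-> q5 -0-> q4 -1-> q3 -0-> q2 -1-> q3
End state q3 is not accepting.

No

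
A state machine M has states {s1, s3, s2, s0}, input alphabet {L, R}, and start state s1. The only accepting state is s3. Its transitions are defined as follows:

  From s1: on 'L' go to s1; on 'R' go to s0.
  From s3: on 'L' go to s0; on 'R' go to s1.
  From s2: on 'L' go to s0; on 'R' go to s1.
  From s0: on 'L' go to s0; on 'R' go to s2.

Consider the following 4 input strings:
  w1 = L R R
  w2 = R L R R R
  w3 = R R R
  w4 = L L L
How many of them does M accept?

0

w1: s1 → s1 → s0 → s2  → end s2, rejected
w2: s1 → s0 → s0 → s2 → s1 → s0  → end s0, rejected
w3: s1 → s0 → s2 → s1  → end s1, rejected
w4: s1 → s1 → s1 → s1  → end s1, rejected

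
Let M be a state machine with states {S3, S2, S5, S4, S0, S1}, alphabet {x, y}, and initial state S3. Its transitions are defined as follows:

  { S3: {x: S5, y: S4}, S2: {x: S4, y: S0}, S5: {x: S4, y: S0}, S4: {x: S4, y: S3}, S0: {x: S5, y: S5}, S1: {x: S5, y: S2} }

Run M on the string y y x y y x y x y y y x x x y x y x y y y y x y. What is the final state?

S3 → S4 → S3 → S5 → S0 → S5 → S4 → S3 → S5 → S0 → S5 → S0 → S5 → S4 → S4 → S3 → S5 → S0 → S5 → S0 → S5 → S0 → S5 → S4 → S3

S3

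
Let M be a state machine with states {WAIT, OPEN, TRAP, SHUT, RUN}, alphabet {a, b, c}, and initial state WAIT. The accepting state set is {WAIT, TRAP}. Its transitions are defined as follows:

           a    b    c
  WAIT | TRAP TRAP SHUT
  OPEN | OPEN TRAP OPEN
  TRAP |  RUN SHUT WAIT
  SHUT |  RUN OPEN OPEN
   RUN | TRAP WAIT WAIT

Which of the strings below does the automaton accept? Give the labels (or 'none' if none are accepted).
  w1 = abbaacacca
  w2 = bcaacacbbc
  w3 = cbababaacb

w1:
  start at WAIT
  read 'a': WAIT → TRAP
  read 'b': TRAP → SHUT
  read 'b': SHUT → OPEN
  read 'a': OPEN → OPEN
  read 'a': OPEN → OPEN
  read 'c': OPEN → OPEN
  read 'a': OPEN → OPEN
  read 'c': OPEN → OPEN
  read 'c': OPEN → OPEN
  read 'a': OPEN → OPEN
  end OPEN, rejected
w2:
  start at WAIT
  read 'b': WAIT → TRAP
  read 'c': TRAP → WAIT
  read 'a': WAIT → TRAP
  read 'a': TRAP → RUN
  read 'c': RUN → WAIT
  read 'a': WAIT → TRAP
  read 'c': TRAP → WAIT
  read 'b': WAIT → TRAP
  read 'b': TRAP → SHUT
  read 'c': SHUT → OPEN
  end OPEN, rejected
w3:
  start at WAIT
  read 'c': WAIT → SHUT
  read 'b': SHUT → OPEN
  read 'a': OPEN → OPEN
  read 'b': OPEN → TRAP
  read 'a': TRAP → RUN
  read 'b': RUN → WAIT
  read 'a': WAIT → TRAP
  read 'a': TRAP → RUN
  read 'c': RUN → WAIT
  read 'b': WAIT → TRAP
  end TRAP, accepted

w3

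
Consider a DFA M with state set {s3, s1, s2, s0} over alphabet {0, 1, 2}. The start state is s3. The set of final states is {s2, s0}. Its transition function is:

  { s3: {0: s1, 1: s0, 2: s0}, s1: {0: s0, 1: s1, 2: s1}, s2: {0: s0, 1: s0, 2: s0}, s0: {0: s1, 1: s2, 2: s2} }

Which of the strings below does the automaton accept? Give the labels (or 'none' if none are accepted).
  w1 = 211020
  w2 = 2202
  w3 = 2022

w1, w2

w1: s3 → s0 → s2 → s0 → s1 → s1 → s0  → end s0, accepted
w2: s3 → s0 → s2 → s0 → s2  → end s2, accepted
w3: s3 → s0 → s1 → s1 → s1  → end s1, rejected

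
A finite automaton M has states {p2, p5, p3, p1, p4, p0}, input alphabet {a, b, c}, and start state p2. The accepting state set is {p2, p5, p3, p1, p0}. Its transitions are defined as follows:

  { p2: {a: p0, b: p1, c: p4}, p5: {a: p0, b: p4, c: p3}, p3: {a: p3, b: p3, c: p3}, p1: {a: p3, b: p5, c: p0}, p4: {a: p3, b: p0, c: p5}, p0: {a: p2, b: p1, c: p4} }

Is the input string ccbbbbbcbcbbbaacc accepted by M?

p2 → p4 → p5 → p4 → p0 → p1 → p5 → p4 → p5 → p4 → p5 → p4 → p0 → p1 → p3 → p3 → p3 → p3
End state p3 is accepting.

Yes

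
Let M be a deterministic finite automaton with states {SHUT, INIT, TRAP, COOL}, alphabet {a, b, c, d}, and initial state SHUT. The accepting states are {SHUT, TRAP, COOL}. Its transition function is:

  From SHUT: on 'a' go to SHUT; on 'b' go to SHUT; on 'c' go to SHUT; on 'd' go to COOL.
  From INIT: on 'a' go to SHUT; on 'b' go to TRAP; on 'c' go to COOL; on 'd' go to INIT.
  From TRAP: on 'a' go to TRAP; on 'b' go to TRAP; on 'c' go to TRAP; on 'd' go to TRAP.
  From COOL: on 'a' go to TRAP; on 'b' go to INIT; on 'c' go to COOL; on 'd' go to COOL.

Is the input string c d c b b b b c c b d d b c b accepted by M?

start at SHUT
read 'c': SHUT → SHUT
read 'd': SHUT → COOL
read 'c': COOL → COOL
read 'b': COOL → INIT
read 'b': INIT → TRAP
read 'b': TRAP → TRAP
read 'b': TRAP → TRAP
read 'c': TRAP → TRAP
read 'c': TRAP → TRAP
read 'b': TRAP → TRAP
read 'd': TRAP → TRAP
read 'd': TRAP → TRAP
read 'b': TRAP → TRAP
read 'c': TRAP → TRAP
read 'b': TRAP → TRAP
End state TRAP is accepting.

Yes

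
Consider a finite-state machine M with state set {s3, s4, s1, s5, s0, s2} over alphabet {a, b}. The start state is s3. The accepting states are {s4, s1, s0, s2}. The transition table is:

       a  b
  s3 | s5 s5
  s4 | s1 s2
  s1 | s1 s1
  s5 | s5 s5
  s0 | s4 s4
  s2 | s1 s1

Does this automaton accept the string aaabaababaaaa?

No

Trace: s3 -a-> s5 -a-> s5 -a-> s5 -b-> s5 -a-> s5 -a-> s5 -b-> s5 -a-> s5 -b-> s5 -a-> s5 -a-> s5 -a-> s5 -a-> s5
End state s5 is not accepting.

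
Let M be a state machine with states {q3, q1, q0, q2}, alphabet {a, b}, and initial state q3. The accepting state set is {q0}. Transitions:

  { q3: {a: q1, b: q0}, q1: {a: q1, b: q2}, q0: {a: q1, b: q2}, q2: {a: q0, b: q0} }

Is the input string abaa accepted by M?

q3 → q1 → q2 → q0 → q1
End state q1 is not accepting.

No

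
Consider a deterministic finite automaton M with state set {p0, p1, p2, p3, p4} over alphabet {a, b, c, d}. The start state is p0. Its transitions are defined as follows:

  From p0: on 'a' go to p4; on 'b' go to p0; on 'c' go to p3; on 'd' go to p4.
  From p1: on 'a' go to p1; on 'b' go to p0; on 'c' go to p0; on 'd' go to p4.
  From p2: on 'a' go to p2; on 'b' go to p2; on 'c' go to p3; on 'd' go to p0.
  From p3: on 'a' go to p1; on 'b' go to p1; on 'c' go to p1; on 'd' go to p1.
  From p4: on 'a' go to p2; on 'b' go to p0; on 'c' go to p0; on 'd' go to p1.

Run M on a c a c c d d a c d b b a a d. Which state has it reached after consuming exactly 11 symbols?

start at p0
read 'a': p0 → p4
read 'c': p4 → p0
read 'a': p0 → p4
read 'c': p4 → p0
read 'c': p0 → p3
read 'd': p3 → p1
read 'd': p1 → p4
read 'a': p4 → p2
read 'c': p2 → p3
read 'd': p3 → p1
read 'b': p1 → p0
After 11 symbols: p0.

p0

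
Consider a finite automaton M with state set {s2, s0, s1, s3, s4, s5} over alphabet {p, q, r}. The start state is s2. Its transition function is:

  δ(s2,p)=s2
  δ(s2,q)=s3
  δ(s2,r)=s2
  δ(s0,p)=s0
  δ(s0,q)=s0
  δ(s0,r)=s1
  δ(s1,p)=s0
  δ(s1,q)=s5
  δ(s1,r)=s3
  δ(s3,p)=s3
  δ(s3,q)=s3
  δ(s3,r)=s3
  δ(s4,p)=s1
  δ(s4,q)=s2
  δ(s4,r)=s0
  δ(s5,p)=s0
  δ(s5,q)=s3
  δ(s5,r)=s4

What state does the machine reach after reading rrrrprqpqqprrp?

Trace: s2 -r-> s2 -r-> s2 -r-> s2 -r-> s2 -p-> s2 -r-> s2 -q-> s3 -p-> s3 -q-> s3 -q-> s3 -p-> s3 -r-> s3 -r-> s3 -p-> s3

s3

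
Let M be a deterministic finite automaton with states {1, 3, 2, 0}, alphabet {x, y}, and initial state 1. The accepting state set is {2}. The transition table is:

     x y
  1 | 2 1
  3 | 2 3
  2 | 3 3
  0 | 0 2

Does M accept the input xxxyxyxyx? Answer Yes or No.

Yes

1 → 2 → 3 → 2 → 3 → 2 → 3 → 2 → 3 → 2
End state 2 is accepting.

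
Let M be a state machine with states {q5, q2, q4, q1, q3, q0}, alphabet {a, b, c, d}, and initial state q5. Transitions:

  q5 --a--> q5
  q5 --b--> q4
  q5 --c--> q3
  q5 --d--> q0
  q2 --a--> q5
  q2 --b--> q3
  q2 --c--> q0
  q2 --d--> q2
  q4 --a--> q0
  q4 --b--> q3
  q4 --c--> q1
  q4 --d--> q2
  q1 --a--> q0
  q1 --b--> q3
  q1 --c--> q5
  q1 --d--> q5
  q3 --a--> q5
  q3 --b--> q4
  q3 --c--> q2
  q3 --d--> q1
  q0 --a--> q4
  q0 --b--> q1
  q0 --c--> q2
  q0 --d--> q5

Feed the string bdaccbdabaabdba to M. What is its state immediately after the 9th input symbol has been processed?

start at q5
read 'b': q5 → q4
read 'd': q4 → q2
read 'a': q2 → q5
read 'c': q5 → q3
read 'c': q3 → q2
read 'b': q2 → q3
read 'd': q3 → q1
read 'a': q1 → q0
read 'b': q0 → q1
After 9 symbols: q1.

q1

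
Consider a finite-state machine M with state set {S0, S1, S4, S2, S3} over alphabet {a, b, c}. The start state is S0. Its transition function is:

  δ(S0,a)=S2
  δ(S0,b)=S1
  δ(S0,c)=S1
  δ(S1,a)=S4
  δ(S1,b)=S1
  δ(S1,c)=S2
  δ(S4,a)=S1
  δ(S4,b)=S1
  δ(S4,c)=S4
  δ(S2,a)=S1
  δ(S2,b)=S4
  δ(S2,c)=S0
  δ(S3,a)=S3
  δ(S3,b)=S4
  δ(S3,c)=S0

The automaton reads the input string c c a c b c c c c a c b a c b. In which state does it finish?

start at S0
read 'c': S0 → S1
read 'c': S1 → S2
read 'a': S2 → S1
read 'c': S1 → S2
read 'b': S2 → S4
read 'c': S4 → S4
read 'c': S4 → S4
read 'c': S4 → S4
read 'c': S4 → S4
read 'a': S4 → S1
read 'c': S1 → S2
read 'b': S2 → S4
read 'a': S4 → S1
read 'c': S1 → S2
read 'b': S2 → S4

S4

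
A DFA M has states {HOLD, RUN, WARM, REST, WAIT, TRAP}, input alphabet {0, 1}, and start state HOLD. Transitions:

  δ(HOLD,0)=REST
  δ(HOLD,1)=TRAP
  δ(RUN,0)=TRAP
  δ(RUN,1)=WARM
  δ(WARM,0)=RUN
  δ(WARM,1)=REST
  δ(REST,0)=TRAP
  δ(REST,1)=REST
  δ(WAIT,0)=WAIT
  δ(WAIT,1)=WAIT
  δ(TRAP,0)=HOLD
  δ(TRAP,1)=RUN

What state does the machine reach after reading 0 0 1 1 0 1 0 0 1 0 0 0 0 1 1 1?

HOLD → REST → TRAP → RUN → WARM → RUN → WARM → RUN → TRAP → RUN → TRAP → HOLD → REST → TRAP → RUN → WARM → REST

REST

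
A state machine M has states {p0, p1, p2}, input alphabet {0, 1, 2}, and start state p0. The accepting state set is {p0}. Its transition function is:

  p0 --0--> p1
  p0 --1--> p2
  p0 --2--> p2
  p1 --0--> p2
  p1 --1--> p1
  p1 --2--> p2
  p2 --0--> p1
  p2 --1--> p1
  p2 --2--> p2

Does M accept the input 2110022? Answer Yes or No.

start at p0
read '2': p0 → p2
read '1': p2 → p1
read '1': p1 → p1
read '0': p1 → p2
read '0': p2 → p1
read '2': p1 → p2
read '2': p2 → p2
End state p2 is not accepting.

No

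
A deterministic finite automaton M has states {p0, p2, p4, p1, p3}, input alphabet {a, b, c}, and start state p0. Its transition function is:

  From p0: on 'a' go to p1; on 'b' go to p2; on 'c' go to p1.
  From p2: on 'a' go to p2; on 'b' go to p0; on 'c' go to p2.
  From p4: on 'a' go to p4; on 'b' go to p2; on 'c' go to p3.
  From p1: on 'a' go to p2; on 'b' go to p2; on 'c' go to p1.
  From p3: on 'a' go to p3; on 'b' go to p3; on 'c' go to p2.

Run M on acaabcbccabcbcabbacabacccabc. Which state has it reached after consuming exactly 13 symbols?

p0 → p1 → p1 → p2 → p2 → p0 → p1 → p2 → p2 → p2 → p2 → p0 → p1 → p2
After 13 symbols: p2.

p2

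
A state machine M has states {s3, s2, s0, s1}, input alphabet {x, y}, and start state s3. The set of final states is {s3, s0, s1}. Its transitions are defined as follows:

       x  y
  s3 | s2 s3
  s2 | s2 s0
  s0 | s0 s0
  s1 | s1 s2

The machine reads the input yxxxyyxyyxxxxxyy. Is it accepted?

start at s3
read 'y': s3 → s3
read 'x': s3 → s2
read 'x': s2 → s2
read 'x': s2 → s2
read 'y': s2 → s0
read 'y': s0 → s0
read 'x': s0 → s0
read 'y': s0 → s0
read 'y': s0 → s0
read 'x': s0 → s0
read 'x': s0 → s0
read 'x': s0 → s0
read 'x': s0 → s0
read 'x': s0 → s0
read 'y': s0 → s0
read 'y': s0 → s0
End state s0 is accepting.

Yes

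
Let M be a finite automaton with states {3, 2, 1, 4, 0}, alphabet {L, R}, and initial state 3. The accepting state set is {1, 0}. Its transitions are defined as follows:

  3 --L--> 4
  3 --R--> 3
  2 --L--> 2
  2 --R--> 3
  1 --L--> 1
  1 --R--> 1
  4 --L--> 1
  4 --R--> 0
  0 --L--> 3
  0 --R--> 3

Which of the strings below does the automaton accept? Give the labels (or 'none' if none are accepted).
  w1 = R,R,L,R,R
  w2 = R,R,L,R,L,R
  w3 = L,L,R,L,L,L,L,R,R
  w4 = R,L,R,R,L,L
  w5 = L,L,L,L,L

w3, w4, w5

w1: Trace: 3 -R-> 3 -R-> 3 -L-> 4 -R-> 0 -R-> 3  → end 3, rejected
w2: Trace: 3 -R-> 3 -R-> 3 -L-> 4 -R-> 0 -L-> 3 -R-> 3  → end 3, rejected
w3: Trace: 3 -L-> 4 -L-> 1 -R-> 1 -L-> 1 -L-> 1 -L-> 1 -L-> 1 -R-> 1 -R-> 1  → end 1, accepted
w4: Trace: 3 -R-> 3 -L-> 4 -R-> 0 -R-> 3 -L-> 4 -L-> 1  → end 1, accepted
w5: Trace: 3 -L-> 4 -L-> 1 -L-> 1 -L-> 1 -L-> 1  → end 1, accepted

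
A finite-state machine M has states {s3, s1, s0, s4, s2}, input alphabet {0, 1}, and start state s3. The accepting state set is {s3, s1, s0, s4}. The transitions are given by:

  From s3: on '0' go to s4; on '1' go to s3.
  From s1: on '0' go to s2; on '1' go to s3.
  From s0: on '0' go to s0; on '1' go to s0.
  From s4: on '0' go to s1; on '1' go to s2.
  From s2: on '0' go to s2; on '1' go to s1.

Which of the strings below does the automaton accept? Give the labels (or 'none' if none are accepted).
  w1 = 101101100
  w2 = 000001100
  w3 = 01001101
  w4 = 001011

w1: Trace: s3 -1-> s3 -0-> s4 -1-> s2 -1-> s1 -0-> s2 -1-> s1 -1-> s3 -0-> s4 -0-> s1  → end s1, accepted
w2: Trace: s3 -0-> s4 -0-> s1 -0-> s2 -0-> s2 -0-> s2 -1-> s1 -1-> s3 -0-> s4 -0-> s1  → end s1, accepted
w3: Trace: s3 -0-> s4 -1-> s2 -0-> s2 -0-> s2 -1-> s1 -1-> s3 -0-> s4 -1-> s2  → end s2, rejected
w4: Trace: s3 -0-> s4 -0-> s1 -1-> s3 -0-> s4 -1-> s2 -1-> s1  → end s1, accepted

w1, w2, w4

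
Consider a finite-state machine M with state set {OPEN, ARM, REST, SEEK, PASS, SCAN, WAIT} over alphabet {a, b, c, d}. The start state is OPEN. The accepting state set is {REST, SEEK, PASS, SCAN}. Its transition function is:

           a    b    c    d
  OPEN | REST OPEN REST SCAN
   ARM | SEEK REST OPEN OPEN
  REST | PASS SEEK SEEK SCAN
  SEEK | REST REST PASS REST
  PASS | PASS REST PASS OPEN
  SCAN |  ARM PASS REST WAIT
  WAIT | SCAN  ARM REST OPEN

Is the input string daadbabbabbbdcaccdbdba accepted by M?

Yes

start at OPEN
read 'd': OPEN → SCAN
read 'a': SCAN → ARM
read 'a': ARM → SEEK
read 'd': SEEK → REST
read 'b': REST → SEEK
read 'a': SEEK → REST
read 'b': REST → SEEK
read 'b': SEEK → REST
read 'a': REST → PASS
read 'b': PASS → REST
read 'b': REST → SEEK
read 'b': SEEK → REST
read 'd': REST → SCAN
read 'c': SCAN → REST
read 'a': REST → PASS
read 'c': PASS → PASS
read 'c': PASS → PASS
read 'd': PASS → OPEN
read 'b': OPEN → OPEN
read 'd': OPEN → SCAN
read 'b': SCAN → PASS
read 'a': PASS → PASS
End state PASS is accepting.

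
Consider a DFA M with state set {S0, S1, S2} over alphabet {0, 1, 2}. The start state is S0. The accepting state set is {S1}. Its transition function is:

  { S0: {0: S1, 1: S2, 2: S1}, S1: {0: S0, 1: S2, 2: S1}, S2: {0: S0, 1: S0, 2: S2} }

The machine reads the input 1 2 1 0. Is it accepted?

S0 → S2 → S2 → S0 → S1
End state S1 is accepting.

Yes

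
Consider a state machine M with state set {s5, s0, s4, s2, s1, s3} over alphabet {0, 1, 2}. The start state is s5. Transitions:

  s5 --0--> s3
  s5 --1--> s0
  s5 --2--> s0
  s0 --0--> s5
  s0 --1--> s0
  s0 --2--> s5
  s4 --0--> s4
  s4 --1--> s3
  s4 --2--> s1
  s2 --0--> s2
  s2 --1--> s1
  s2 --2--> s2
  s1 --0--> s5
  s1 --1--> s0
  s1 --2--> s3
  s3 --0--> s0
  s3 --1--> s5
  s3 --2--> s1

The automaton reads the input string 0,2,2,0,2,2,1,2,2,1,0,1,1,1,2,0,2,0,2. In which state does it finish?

Trace: s5 -0-> s3 -2-> s1 -2-> s3 -0-> s0 -2-> s5 -2-> s0 -1-> s0 -2-> s5 -2-> s0 -1-> s0 -0-> s5 -1-> s0 -1-> s0 -1-> s0 -2-> s5 -0-> s3 -2-> s1 -0-> s5 -2-> s0

s0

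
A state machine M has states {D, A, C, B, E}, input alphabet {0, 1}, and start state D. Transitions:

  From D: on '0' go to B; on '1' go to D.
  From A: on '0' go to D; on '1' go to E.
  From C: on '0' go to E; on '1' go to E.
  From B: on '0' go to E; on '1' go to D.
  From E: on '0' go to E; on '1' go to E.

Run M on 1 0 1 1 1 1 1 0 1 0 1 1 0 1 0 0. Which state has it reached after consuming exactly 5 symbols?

D → D → B → D → D → D
After 5 symbols: D.

D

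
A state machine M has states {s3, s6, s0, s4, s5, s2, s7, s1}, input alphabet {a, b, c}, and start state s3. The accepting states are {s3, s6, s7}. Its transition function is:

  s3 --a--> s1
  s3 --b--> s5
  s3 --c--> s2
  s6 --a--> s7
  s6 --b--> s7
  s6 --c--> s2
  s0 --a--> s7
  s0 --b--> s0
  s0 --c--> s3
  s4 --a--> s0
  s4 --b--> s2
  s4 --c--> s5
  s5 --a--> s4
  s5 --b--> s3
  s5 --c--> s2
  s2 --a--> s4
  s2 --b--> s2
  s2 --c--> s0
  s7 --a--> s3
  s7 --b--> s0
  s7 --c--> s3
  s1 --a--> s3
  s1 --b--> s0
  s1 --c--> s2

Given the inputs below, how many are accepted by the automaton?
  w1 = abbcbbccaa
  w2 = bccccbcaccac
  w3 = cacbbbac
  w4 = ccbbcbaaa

2

w1: s3 → s1 → s0 → s0 → s3 → s5 → s3 → s2 → s0 → s7 → s3  → end s3, accepted
w2: s3 → s5 → s2 → s0 → s3 → s2 → s2 → s0 → s7 → s3 → s2 → s4 → s5  → end s5, rejected
w3: s3 → s2 → s4 → s5 → s3 → s5 → s3 → s1 → s2  → end s2, rejected
w4: s3 → s2 → s0 → s0 → s0 → s3 → s5 → s4 → s0 → s7  → end s7, accepted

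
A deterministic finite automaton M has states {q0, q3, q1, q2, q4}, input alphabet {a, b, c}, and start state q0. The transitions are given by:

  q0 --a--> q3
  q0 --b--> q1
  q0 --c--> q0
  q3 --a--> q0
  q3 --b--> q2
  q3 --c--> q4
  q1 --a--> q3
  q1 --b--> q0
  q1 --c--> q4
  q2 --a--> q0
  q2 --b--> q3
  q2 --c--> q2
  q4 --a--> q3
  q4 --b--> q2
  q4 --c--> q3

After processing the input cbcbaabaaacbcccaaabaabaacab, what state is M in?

q2

q0 → q0 → q1 → q4 → q2 → q0 → q3 → q2 → q0 → q3 → q0 → q0 → q1 → q4 → q3 → q4 → q3 → q0 → q3 → q2 → q0 → q3 → q2 → q0 → q3 → q4 → q3 → q2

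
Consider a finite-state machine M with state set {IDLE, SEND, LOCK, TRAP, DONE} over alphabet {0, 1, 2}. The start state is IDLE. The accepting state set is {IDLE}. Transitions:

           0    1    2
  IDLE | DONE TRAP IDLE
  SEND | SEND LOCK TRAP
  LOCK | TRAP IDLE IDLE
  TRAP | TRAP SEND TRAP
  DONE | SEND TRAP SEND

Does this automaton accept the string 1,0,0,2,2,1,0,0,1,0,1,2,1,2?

start at IDLE
read '1': IDLE → TRAP
read '0': TRAP → TRAP
read '0': TRAP → TRAP
read '2': TRAP → TRAP
read '2': TRAP → TRAP
read '1': TRAP → SEND
read '0': SEND → SEND
read '0': SEND → SEND
read '1': SEND → LOCK
read '0': LOCK → TRAP
read '1': TRAP → SEND
read '2': SEND → TRAP
read '1': TRAP → SEND
read '2': SEND → TRAP
End state TRAP is not accepting.

No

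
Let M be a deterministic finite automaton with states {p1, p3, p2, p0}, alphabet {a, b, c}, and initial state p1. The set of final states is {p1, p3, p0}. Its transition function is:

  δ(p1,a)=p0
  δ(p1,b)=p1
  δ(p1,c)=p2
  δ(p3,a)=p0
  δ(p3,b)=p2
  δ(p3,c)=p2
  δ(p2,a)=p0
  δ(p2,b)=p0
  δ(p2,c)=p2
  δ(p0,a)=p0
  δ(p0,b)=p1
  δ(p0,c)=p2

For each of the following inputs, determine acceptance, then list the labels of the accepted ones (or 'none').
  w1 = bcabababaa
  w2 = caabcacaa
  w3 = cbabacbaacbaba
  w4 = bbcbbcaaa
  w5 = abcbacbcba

w1: p1 → p1 → p2 → p0 → p1 → p0 → p1 → p0 → p1 → p0 → p0  → end p0, accepted
w2: p1 → p2 → p0 → p0 → p1 → p2 → p0 → p2 → p0 → p0  → end p0, accepted
w3: p1 → p2 → p0 → p0 → p1 → p0 → p2 → p0 → p0 → p0 → p2 → p0 → p0 → p1 → p0  → end p0, accepted
w4: p1 → p1 → p1 → p2 → p0 → p1 → p2 → p0 → p0 → p0  → end p0, accepted
w5: p1 → p0 → p1 → p2 → p0 → p0 → p2 → p0 → p2 → p0 → p0  → end p0, accepted

w1, w2, w3, w4, w5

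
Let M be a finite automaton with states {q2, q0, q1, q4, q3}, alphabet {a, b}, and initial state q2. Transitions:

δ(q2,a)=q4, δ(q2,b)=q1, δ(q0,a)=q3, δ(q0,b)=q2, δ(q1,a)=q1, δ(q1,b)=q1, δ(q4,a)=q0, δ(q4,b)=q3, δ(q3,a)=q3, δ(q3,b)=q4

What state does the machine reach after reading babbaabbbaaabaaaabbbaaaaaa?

q1

Trace: q2 -b-> q1 -a-> q1 -b-> q1 -b-> q1 -a-> q1 -a-> q1 -b-> q1 -b-> q1 -b-> q1 -a-> q1 -a-> q1 -a-> q1 -b-> q1 -a-> q1 -a-> q1 -a-> q1 -a-> q1 -b-> q1 -b-> q1 -b-> q1 -a-> q1 -a-> q1 -a-> q1 -a-> q1 -a-> q1 -a-> q1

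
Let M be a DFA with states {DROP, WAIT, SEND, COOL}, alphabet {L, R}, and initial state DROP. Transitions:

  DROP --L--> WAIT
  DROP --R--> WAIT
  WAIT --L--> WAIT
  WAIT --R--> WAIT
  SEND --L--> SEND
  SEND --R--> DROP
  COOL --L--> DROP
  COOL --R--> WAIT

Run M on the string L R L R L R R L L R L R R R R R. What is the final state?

Trace: DROP -L-> WAIT -R-> WAIT -L-> WAIT -R-> WAIT -L-> WAIT -R-> WAIT -R-> WAIT -L-> WAIT -L-> WAIT -R-> WAIT -L-> WAIT -R-> WAIT -R-> WAIT -R-> WAIT -R-> WAIT -R-> WAIT

WAIT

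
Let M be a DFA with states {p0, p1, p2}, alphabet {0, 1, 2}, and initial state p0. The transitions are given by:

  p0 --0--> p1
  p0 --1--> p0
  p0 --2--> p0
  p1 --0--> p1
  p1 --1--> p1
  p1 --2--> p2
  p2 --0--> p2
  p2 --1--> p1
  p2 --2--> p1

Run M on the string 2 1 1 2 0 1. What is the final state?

p0 → p0 → p0 → p0 → p0 → p1 → p1

p1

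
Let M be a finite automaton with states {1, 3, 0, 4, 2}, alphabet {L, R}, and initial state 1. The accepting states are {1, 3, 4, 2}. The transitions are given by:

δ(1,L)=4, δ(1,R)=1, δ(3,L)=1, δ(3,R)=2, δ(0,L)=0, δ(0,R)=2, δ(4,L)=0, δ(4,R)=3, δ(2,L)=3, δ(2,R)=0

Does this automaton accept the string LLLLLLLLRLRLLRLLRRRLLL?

Yes

start at 1
read 'L': 1 → 4
read 'L': 4 → 0
read 'L': 0 → 0
read 'L': 0 → 0
read 'L': 0 → 0
read 'L': 0 → 0
read 'L': 0 → 0
read 'L': 0 → 0
read 'R': 0 → 2
read 'L': 2 → 3
read 'R': 3 → 2
read 'L': 2 → 3
read 'L': 3 → 1
read 'R': 1 → 1
read 'L': 1 → 4
read 'L': 4 → 0
read 'R': 0 → 2
read 'R': 2 → 0
read 'R': 0 → 2
read 'L': 2 → 3
read 'L': 3 → 1
read 'L': 1 → 4
End state 4 is accepting.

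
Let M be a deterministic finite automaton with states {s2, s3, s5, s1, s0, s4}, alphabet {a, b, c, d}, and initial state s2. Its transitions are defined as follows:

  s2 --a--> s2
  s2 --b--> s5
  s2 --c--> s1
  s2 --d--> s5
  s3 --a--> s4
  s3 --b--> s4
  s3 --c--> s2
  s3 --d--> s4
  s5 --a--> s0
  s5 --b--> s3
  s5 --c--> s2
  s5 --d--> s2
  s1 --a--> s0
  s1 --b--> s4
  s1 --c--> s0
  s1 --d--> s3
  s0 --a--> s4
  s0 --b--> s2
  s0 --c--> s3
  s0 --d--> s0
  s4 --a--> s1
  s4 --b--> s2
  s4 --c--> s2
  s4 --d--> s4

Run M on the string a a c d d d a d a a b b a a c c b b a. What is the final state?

s0

start at s2
read 'a': s2 → s2
read 'a': s2 → s2
read 'c': s2 → s1
read 'd': s1 → s3
read 'd': s3 → s4
read 'd': s4 → s4
read 'a': s4 → s1
read 'd': s1 → s3
read 'a': s3 → s4
read 'a': s4 → s1
read 'b': s1 → s4
read 'b': s4 → s2
read 'a': s2 → s2
read 'a': s2 → s2
read 'c': s2 → s1
read 'c': s1 → s0
read 'b': s0 → s2
read 'b': s2 → s5
read 'a': s5 → s0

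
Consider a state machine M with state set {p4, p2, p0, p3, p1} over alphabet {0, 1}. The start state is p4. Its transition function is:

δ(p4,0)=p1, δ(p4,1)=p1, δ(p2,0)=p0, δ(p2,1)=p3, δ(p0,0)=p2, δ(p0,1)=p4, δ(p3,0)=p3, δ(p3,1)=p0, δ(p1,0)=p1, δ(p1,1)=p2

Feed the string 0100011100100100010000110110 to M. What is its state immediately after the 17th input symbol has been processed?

start at p4
read '0': p4 → p1
read '1': p1 → p2
read '0': p2 → p0
read '0': p0 → p2
read '0': p2 → p0
read '1': p0 → p4
read '1': p4 → p1
read '1': p1 → p2
read '0': p2 → p0
read '0': p0 → p2
read '1': p2 → p3
read '0': p3 → p3
read '0': p3 → p3
read '1': p3 → p0
read '0': p0 → p2
read '0': p2 → p0
read '0': p0 → p2
After 17 symbols: p2.

p2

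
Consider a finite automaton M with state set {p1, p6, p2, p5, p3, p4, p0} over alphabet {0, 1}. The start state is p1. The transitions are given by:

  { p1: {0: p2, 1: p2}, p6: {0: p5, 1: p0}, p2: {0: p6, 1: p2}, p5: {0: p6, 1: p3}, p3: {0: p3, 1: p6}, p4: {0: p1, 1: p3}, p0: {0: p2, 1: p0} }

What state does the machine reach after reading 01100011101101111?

p0

Trace: p1 -0-> p2 -1-> p2 -1-> p2 -0-> p6 -0-> p5 -0-> p6 -1-> p0 -1-> p0 -1-> p0 -0-> p2 -1-> p2 -1-> p2 -0-> p6 -1-> p0 -1-> p0 -1-> p0 -1-> p0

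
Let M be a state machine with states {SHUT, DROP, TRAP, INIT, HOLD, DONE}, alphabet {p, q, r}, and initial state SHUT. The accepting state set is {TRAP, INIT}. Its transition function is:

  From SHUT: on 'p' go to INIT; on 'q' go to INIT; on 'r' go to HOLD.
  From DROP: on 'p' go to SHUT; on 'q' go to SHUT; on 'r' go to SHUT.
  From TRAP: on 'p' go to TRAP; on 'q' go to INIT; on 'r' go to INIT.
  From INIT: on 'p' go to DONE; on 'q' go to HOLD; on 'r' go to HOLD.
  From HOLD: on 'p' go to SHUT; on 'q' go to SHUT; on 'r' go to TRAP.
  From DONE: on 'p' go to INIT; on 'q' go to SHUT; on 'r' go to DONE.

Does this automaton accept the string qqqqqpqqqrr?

Yes

start at SHUT
read 'q': SHUT → INIT
read 'q': INIT → HOLD
read 'q': HOLD → SHUT
read 'q': SHUT → INIT
read 'q': INIT → HOLD
read 'p': HOLD → SHUT
read 'q': SHUT → INIT
read 'q': INIT → HOLD
read 'q': HOLD → SHUT
read 'r': SHUT → HOLD
read 'r': HOLD → TRAP
End state TRAP is accepting.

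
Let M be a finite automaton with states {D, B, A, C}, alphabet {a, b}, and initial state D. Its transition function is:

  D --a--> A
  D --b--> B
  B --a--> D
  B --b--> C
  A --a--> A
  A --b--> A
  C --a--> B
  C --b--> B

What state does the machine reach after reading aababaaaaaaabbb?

start at D
read 'a': D → A
read 'a': A → A
read 'b': A → A
read 'a': A → A
read 'b': A → A
read 'a': A → A
read 'a': A → A
read 'a': A → A
read 'a': A → A
read 'a': A → A
read 'a': A → A
read 'a': A → A
read 'b': A → A
read 'b': A → A
read 'b': A → A

A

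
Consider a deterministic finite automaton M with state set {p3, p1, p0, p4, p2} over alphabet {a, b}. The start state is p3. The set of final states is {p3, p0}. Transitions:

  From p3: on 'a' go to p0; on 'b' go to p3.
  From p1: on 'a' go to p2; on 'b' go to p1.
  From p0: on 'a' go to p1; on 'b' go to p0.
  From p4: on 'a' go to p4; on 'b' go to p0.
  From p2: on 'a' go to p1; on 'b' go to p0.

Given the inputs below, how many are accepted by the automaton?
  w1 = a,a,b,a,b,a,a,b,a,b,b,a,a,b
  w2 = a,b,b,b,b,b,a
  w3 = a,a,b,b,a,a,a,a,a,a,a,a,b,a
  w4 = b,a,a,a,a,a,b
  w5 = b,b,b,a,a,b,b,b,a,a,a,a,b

w1: p3 → p0 → p1 → p1 → p2 → p0 → p1 → p2 → p0 → p1 → p1 → p1 → p2 → p1 → p1  → end p1, rejected
w2: p3 → p0 → p0 → p0 → p0 → p0 → p0 → p1  → end p1, rejected
w3: p3 → p0 → p1 → p1 → p1 → p2 → p1 → p2 → p1 → p2 → p1 → p2 → p1 → p1 → p2  → end p2, rejected
w4: p3 → p3 → p0 → p1 → p2 → p1 → p2 → p0  → end p0, accepted
w5: p3 → p3 → p3 → p3 → p0 → p1 → p1 → p1 → p1 → p2 → p1 → p2 → p1 → p1  → end p1, rejected

1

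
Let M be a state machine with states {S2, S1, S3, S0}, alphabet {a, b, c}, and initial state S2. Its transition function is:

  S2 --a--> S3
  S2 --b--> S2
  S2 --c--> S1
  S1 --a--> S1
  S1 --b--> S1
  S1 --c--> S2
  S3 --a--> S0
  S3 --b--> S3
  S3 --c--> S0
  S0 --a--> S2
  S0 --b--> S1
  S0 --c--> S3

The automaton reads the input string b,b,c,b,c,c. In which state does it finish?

Trace: S2 -b-> S2 -b-> S2 -c-> S1 -b-> S1 -c-> S2 -c-> S1

S1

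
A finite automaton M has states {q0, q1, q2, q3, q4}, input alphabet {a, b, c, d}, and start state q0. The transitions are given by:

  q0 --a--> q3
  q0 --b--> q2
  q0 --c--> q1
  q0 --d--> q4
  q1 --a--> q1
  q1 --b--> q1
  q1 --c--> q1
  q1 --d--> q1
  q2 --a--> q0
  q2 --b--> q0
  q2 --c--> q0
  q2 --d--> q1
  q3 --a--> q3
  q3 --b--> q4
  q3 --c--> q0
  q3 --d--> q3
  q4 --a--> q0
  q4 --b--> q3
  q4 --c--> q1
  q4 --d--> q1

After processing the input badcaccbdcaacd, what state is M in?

q1

Trace: q0 -b-> q2 -a-> q0 -d-> q4 -c-> q1 -a-> q1 -c-> q1 -c-> q1 -b-> q1 -d-> q1 -c-> q1 -a-> q1 -a-> q1 -c-> q1 -d-> q1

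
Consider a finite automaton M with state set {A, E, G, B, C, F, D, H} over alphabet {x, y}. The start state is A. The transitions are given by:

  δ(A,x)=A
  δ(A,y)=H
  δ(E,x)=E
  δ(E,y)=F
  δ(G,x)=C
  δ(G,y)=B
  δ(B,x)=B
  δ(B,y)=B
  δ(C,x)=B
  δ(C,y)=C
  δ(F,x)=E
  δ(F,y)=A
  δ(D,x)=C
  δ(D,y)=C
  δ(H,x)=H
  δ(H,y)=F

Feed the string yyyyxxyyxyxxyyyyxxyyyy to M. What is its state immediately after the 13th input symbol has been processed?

A → H → F → A → H → H → H → F → A → A → H → H → H → F
After 13 symbols: F.

F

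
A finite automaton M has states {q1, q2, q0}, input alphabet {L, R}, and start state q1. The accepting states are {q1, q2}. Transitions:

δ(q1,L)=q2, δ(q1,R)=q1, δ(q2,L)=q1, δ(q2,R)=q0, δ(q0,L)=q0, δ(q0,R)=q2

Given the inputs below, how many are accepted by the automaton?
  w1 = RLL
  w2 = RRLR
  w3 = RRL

2

w1:
  start at q1
  read 'R': q1 → q1
  read 'L': q1 → q2
  read 'L': q2 → q1
  end q1, accepted
w2:
  start at q1
  read 'R': q1 → q1
  read 'R': q1 → q1
  read 'L': q1 → q2
  read 'R': q2 → q0
  end q0, rejected
w3:
  start at q1
  read 'R': q1 → q1
  read 'R': q1 → q1
  read 'L': q1 → q2
  end q2, accepted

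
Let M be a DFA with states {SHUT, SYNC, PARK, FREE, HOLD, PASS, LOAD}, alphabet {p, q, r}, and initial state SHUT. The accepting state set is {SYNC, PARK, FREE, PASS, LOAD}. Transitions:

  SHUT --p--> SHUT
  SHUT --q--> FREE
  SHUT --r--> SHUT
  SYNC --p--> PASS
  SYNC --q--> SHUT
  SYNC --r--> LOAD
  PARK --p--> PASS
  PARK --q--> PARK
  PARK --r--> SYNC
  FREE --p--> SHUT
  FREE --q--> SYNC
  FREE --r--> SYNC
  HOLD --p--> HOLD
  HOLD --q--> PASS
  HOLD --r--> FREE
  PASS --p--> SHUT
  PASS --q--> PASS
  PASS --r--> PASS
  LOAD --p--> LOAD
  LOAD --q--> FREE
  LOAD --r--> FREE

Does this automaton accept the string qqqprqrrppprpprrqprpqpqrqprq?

Trace: SHUT -q-> FREE -q-> SYNC -q-> SHUT -p-> SHUT -r-> SHUT -q-> FREE -r-> SYNC -r-> LOAD -p-> LOAD -p-> LOAD -p-> LOAD -r-> FREE -p-> SHUT -p-> SHUT -r-> SHUT -r-> SHUT -q-> FREE -p-> SHUT -r-> SHUT -p-> SHUT -q-> FREE -p-> SHUT -q-> FREE -r-> SYNC -q-> SHUT -p-> SHUT -r-> SHUT -q-> FREE
End state FREE is accepting.

Yes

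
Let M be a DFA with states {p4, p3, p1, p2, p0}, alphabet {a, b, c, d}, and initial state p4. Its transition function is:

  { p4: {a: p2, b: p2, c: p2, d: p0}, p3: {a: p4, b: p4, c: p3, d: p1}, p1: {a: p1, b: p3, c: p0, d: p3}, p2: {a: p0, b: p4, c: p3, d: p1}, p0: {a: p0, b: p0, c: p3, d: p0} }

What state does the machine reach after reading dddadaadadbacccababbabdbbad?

Trace: p4 -d-> p0 -d-> p0 -d-> p0 -a-> p0 -d-> p0 -a-> p0 -a-> p0 -d-> p0 -a-> p0 -d-> p0 -b-> p0 -a-> p0 -c-> p3 -c-> p3 -c-> p3 -a-> p4 -b-> p2 -a-> p0 -b-> p0 -b-> p0 -a-> p0 -b-> p0 -d-> p0 -b-> p0 -b-> p0 -a-> p0 -d-> p0

p0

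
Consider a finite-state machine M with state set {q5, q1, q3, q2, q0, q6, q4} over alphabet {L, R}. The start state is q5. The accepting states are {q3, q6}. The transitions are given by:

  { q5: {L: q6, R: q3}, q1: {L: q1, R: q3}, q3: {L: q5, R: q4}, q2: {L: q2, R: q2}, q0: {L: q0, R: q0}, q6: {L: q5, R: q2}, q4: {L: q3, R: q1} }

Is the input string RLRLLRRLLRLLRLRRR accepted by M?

No

Trace: q5 -R-> q3 -L-> q5 -R-> q3 -L-> q5 -L-> q6 -R-> q2 -R-> q2 -L-> q2 -L-> q2 -R-> q2 -L-> q2 -L-> q2 -R-> q2 -L-> q2 -R-> q2 -R-> q2 -R-> q2
End state q2 is not accepting.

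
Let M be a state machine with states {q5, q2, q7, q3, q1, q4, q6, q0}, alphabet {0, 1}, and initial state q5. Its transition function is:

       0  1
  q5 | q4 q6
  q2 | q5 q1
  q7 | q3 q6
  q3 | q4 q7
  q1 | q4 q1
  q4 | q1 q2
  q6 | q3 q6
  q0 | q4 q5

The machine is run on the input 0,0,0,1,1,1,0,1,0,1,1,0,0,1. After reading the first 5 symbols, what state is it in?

q1

Trace: q5 -0-> q4 -0-> q1 -0-> q4 -1-> q2 -1-> q1
After 5 symbols: q1.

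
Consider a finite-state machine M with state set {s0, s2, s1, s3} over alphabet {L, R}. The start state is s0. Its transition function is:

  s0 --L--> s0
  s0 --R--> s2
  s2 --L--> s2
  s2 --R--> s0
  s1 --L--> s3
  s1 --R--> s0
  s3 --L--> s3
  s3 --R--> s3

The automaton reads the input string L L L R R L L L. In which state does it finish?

s0 → s0 → s0 → s0 → s2 → s0 → s0 → s0 → s0

s0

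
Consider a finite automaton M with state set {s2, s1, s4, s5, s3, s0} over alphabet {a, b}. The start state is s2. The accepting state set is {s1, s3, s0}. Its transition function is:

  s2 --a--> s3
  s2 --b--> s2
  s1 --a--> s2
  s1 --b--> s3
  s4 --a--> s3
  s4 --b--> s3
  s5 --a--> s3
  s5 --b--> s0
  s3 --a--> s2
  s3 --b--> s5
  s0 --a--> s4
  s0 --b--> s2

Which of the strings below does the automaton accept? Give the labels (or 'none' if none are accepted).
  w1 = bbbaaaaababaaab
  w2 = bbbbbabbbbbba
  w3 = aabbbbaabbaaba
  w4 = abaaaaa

w2, w3, w4

w1:
  start at s2
  read 'b': s2 → s2
  read 'b': s2 → s2
  read 'b': s2 → s2
  read 'a': s2 → s3
  read 'a': s3 → s2
  read 'a': s2 → s3
  read 'a': s3 → s2
  read 'a': s2 → s3
  read 'b': s3 → s5
  read 'a': s5 → s3
  read 'b': s3 → s5
  read 'a': s5 → s3
  read 'a': s3 → s2
  read 'a': s2 → s3
  read 'b': s3 → s5
  end s5, rejected
w2:
  start at s2
  read 'b': s2 → s2
  read 'b': s2 → s2
  read 'b': s2 → s2
  read 'b': s2 → s2
  read 'b': s2 → s2
  read 'a': s2 → s3
  read 'b': s3 → s5
  read 'b': s5 → s0
  read 'b': s0 → s2
  read 'b': s2 → s2
  read 'b': s2 → s2
  read 'b': s2 → s2
  read 'a': s2 → s3
  end s3, accepted
w3:
  start at s2
  read 'a': s2 → s3
  read 'a': s3 → s2
  read 'b': s2 → s2
  read 'b': s2 → s2
  read 'b': s2 → s2
  read 'b': s2 → s2
  read 'a': s2 → s3
  read 'a': s3 → s2
  read 'b': s2 → s2
  read 'b': s2 → s2
  read 'a': s2 → s3
  read 'a': s3 → s2
  read 'b': s2 → s2
  read 'a': s2 → s3
  end s3, accepted
w4:
  start at s2
  read 'a': s2 → s3
  read 'b': s3 → s5
  read 'a': s5 → s3
  read 'a': s3 → s2
  read 'a': s2 → s3
  read 'a': s3 → s2
  read 'a': s2 → s3
  end s3, accepted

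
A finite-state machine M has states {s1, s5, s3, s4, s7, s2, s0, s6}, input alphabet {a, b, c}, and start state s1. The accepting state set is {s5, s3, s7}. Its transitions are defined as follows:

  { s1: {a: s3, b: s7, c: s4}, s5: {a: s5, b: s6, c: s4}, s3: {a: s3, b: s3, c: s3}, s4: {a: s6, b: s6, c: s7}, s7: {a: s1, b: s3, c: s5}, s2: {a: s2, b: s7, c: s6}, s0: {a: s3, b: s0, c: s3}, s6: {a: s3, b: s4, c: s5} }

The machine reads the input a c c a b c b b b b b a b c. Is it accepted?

Trace: s1 -a-> s3 -c-> s3 -c-> s3 -a-> s3 -b-> s3 -c-> s3 -b-> s3 -b-> s3 -b-> s3 -b-> s3 -b-> s3 -a-> s3 -b-> s3 -c-> s3
End state s3 is accepting.

Yes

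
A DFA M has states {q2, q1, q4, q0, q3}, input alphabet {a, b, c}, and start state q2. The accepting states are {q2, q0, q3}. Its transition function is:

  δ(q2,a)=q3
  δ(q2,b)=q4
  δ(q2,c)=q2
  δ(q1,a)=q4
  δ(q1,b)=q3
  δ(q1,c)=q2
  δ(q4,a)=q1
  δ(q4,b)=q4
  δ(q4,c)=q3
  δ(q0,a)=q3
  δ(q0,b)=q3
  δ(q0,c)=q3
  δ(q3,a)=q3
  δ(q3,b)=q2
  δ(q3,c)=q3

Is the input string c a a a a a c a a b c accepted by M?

q2 → q2 → q3 → q3 → q3 → q3 → q3 → q3 → q3 → q3 → q2 → q2
End state q2 is accepting.

Yes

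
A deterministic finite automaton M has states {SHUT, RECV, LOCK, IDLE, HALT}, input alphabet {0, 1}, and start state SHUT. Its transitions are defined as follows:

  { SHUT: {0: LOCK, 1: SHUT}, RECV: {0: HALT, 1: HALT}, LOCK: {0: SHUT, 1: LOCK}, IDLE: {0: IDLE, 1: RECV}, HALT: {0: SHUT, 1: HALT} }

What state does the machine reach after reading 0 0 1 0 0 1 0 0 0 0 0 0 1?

start at SHUT
read '0': SHUT → LOCK
read '0': LOCK → SHUT
read '1': SHUT → SHUT
read '0': SHUT → LOCK
read '0': LOCK → SHUT
read '1': SHUT → SHUT
read '0': SHUT → LOCK
read '0': LOCK → SHUT
read '0': SHUT → LOCK
read '0': LOCK → SHUT
read '0': SHUT → LOCK
read '0': LOCK → SHUT
read '1': SHUT → SHUT

SHUT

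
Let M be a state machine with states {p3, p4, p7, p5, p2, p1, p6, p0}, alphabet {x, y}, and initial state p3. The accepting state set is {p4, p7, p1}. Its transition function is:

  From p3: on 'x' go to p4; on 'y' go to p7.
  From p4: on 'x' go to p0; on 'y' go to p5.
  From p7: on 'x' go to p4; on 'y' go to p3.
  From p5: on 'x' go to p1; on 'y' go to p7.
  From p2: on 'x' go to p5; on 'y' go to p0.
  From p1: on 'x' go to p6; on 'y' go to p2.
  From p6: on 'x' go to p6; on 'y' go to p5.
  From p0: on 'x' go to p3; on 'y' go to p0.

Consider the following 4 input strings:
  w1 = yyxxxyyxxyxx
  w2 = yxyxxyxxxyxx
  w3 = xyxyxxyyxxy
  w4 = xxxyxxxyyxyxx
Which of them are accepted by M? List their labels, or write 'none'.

w1: p3 → p7 → p3 → p4 → p0 → p3 → p7 → p3 → p4 → p0 → p0 → p3 → p4  → end p4, accepted
w2: p3 → p7 → p4 → p5 → p1 → p6 → p5 → p1 → p6 → p6 → p5 → p1 → p6  → end p6, rejected
w3: p3 → p4 → p5 → p1 → p2 → p5 → p1 → p2 → p0 → p3 → p4 → p5  → end p5, rejected
w4: p3 → p4 → p0 → p3 → p7 → p4 → p0 → p3 → p7 → p3 → p4 → p5 → p1 → p6  → end p6, rejected

w1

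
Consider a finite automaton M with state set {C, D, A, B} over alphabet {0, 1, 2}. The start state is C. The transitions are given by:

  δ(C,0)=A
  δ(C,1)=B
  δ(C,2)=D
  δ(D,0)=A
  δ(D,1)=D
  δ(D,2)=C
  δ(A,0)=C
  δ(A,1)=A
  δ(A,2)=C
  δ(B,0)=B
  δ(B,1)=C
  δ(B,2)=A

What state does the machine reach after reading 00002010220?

start at C
read '0': C → A
read '0': A → C
read '0': C → A
read '0': A → C
read '2': C → D
read '0': D → A
read '1': A → A
read '0': A → C
read '2': C → D
read '2': D → C
read '0': C → A

A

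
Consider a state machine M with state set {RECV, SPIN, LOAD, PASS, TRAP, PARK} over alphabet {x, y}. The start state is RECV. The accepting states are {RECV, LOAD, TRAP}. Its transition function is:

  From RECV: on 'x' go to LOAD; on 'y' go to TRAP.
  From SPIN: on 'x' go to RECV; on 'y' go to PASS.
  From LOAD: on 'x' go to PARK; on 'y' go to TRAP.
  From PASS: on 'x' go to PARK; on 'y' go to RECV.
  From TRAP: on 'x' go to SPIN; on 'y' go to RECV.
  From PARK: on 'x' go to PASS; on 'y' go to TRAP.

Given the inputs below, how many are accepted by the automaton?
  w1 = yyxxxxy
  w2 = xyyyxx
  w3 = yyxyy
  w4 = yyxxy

4

w1: Trace: RECV -y-> TRAP -y-> RECV -x-> LOAD -x-> PARK -x-> PASS -x-> PARK -y-> TRAP  → end TRAP, accepted
w2: Trace: RECV -x-> LOAD -y-> TRAP -y-> RECV -y-> TRAP -x-> SPIN -x-> RECV  → end RECV, accepted
w3: Trace: RECV -y-> TRAP -y-> RECV -x-> LOAD -y-> TRAP -y-> RECV  → end RECV, accepted
w4: Trace: RECV -y-> TRAP -y-> RECV -x-> LOAD -x-> PARK -y-> TRAP  → end TRAP, accepted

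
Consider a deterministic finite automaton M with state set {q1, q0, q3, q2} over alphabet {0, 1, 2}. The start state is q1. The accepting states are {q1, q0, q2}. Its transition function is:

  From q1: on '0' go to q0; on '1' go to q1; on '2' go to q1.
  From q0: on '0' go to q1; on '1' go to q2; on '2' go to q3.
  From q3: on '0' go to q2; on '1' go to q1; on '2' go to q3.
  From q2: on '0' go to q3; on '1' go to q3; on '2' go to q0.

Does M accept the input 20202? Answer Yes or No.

q1 → q1 → q0 → q3 → q2 → q0
End state q0 is accepting.

Yes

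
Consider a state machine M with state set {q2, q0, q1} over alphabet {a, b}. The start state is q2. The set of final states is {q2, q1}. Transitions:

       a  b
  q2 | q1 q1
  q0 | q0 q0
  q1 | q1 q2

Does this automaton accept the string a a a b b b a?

Trace: q2 -a-> q1 -a-> q1 -a-> q1 -b-> q2 -b-> q1 -b-> q2 -a-> q1
End state q1 is accepting.

Yes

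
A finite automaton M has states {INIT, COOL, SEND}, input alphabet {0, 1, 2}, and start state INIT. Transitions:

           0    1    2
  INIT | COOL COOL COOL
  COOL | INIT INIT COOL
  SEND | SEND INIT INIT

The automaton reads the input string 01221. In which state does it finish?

INIT

Trace: INIT -0-> COOL -1-> INIT -2-> COOL -2-> COOL -1-> INIT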